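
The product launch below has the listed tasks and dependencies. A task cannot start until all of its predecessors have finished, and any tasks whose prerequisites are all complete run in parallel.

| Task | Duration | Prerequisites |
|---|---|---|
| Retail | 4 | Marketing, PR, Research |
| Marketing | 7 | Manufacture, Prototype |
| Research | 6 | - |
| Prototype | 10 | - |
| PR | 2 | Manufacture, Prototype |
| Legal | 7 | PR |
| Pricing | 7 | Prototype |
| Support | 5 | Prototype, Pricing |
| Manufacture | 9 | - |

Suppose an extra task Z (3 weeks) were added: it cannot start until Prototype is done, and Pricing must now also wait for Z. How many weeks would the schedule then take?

25

Originally the schedule takes 22 weeks.
With Z inserted, Pricing now waits for max(Prototype, Z).
New critical path: Prototype→Z→Pricing→Support = 10+3+7+5 = 25 ⇒ 25 weeks.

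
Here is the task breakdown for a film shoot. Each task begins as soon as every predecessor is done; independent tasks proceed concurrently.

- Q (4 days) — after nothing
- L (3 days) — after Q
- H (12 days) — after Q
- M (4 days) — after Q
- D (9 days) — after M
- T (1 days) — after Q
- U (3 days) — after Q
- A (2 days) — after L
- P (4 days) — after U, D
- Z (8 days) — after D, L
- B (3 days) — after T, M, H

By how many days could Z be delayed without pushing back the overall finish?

0

The longest chain is Q→M→D→Z = 4+4+9+8 = 25; overall finish 25 days.
The longest chain containing Z totals 25 days.
So Z can slip 25 − 25 = 0 days.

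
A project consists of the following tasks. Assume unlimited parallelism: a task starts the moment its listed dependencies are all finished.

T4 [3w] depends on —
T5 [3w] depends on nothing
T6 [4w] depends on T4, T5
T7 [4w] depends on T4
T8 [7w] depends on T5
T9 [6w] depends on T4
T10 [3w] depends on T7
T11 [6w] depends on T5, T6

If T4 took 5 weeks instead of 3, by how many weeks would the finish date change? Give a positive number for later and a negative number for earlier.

As given, the longest chain is T4→T6→T11 = 3+4+6 = 13, so the finish is 13 weeks.
Since T4 is critical, the +2 change carries straight to that chain (now 15 weeks).
The critical path is still T4→T6→T11; finish is now 15 weeks.
Change in finish: 15 − 13 = +2 weeks.

2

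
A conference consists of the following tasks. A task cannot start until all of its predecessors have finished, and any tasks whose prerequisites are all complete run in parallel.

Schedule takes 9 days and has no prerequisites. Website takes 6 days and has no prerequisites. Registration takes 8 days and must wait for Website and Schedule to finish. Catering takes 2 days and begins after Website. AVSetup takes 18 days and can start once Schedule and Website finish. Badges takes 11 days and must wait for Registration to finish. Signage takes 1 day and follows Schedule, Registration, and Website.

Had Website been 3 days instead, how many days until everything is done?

28

As given, the longest chain is Schedule→Registration→Badges = 9+8+11 = 28, so the finish is 28 days.
Website is off the critical path — its longest chain is 25 days, giving 3 of slack.
That remains the longest chain; total 28 days.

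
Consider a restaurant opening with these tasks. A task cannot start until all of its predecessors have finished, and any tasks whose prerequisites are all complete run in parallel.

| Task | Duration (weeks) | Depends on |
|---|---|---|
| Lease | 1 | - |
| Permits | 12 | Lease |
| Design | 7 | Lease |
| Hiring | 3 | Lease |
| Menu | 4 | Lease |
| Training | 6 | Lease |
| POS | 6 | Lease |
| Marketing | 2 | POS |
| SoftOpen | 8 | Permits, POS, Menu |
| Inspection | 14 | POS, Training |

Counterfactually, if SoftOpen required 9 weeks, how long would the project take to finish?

22

The binding path is Lease→Permits→SoftOpen = 1+12+8 = 21; finish at 21 weeks.
SoftOpen lies on that path, so at 9 weeks the path becomes 22 weeks.
That remains the longest chain; total 22 weeks.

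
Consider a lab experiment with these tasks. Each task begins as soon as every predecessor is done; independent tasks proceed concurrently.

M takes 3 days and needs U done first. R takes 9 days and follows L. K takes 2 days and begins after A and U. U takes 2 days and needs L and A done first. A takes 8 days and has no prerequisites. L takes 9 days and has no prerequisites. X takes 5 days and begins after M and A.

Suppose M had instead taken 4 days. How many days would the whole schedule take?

20

The binding path is L→U→M→X = 9+2+3+5 = 19; finish at 19 days.
M lies on that path, so at 4 days the path becomes 20 days.
No other chain overtakes it, so the finish is 20 days.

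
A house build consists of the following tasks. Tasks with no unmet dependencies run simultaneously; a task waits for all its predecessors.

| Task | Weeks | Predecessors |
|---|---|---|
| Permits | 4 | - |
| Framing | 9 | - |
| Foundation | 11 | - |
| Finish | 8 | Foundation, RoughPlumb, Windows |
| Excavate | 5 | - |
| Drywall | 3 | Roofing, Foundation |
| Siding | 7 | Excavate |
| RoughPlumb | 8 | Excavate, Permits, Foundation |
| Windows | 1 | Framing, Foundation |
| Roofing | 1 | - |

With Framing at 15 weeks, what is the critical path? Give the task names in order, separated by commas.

Baseline: Foundation→RoughPlumb→Finish = 11+8+8 = 27 → 27 weeks.
Framing is off the critical path — its longest chain is 18 weeks, giving 9 of slack.
That remains the longest chain; total 27 weeks.

Foundation, RoughPlumb, Finish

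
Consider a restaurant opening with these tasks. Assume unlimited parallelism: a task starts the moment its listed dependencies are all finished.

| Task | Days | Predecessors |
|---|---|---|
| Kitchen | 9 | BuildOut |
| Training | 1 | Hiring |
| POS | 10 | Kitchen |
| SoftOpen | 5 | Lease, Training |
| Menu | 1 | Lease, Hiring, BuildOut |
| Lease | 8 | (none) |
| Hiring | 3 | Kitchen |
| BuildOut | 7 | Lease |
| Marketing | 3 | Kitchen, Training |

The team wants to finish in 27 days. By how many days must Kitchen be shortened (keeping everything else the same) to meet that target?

7

Current finish: 34 days; target: 27.
Kitchen is on every critical path, so each day cut from Kitchen cuts the finish by one (this holds down to a finish of 26).
Need 34 − 27 = 7 days off Kitchen → Kitchen becomes 2 days, finish becomes 27.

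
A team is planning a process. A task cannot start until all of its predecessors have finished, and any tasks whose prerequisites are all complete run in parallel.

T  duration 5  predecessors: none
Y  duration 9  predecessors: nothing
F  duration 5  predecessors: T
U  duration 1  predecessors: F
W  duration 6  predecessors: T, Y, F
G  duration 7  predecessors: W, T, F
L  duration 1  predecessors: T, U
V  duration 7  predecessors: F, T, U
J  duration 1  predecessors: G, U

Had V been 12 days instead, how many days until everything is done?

24

Critical path before the change: T→F→W→G→J = 5+5+6+7+1 = 24 giving 24 days.
V is off the critical path — its longest chain is 18 days, giving 6 of slack.
No other chain overtakes it, so the finish is 24 days.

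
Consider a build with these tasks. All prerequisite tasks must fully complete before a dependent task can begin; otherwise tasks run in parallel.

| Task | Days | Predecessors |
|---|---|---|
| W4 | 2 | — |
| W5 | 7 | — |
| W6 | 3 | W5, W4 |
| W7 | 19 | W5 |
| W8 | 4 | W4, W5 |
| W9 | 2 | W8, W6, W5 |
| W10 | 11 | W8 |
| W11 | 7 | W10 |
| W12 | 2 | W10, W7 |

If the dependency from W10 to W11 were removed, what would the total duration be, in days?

Original critical path: W5→W8→W10→W11 = 7+4+11+7 = 29 ⇒ 29 days.
Without W10→W11, W11's earliest start moves from 22 to 0.
New critical path: W5→W7→W12 = 7+19+2 = 28 ⇒ 28 days.

28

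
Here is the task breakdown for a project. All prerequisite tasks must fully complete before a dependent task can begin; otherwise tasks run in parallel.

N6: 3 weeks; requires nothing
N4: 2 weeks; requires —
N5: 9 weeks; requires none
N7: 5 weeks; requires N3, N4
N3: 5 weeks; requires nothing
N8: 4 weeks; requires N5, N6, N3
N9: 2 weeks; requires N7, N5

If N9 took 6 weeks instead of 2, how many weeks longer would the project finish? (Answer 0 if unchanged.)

3

As given, the longest chain is N5→N8 = 9+4 = 13, so the finish is 13 weeks.
N9 is off the critical path — its longest chain is 12 weeks, giving 1 of slack.
New critical path: N3→N7→N9 = 5+5+6 = 16 ⇒ 16 weeks.
Change in finish: 16 − 13 = +3 weeks.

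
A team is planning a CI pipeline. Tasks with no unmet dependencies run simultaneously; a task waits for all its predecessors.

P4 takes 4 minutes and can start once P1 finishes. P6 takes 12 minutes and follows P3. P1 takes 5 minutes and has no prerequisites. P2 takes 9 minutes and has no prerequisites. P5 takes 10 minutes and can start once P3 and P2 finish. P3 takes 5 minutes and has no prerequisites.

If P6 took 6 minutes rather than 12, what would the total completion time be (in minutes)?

19

The binding path is P2→P5 = 9+10 = 19; finish at 19 minutes.
P6 is off the critical path — its longest chain is 17 minutes, giving 2 of slack.
The critical path is still P2→P5; finish is now 19 minutes.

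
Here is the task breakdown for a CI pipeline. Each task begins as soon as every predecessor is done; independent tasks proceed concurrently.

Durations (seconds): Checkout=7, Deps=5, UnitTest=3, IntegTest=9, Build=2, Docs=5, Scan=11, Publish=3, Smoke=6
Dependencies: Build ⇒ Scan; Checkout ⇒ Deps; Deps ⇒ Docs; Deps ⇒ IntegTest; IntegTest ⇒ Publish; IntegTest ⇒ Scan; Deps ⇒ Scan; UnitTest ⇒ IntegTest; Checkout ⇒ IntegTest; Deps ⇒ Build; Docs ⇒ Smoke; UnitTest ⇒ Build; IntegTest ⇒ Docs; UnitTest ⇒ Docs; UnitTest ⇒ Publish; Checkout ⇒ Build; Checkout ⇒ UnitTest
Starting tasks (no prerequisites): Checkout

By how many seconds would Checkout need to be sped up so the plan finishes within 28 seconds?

4

Current finish: 32 seconds; target: 28.
Checkout is on every critical path, so each second cut from Checkout cuts the finish by one (this holds down to a finish of 26).
Need 32 − 28 = 4 seconds off Checkout → Checkout becomes 3 seconds, finish becomes 28.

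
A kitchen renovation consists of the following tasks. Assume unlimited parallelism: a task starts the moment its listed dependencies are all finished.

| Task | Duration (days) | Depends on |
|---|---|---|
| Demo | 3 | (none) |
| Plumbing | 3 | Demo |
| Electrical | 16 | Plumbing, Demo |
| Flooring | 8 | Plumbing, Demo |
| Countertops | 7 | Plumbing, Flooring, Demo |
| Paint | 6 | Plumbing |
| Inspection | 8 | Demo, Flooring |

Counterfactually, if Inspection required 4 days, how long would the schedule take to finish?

Baseline: Demo→Plumbing→Flooring→Inspection = 3+3+8+8 = 22 → 22 days.
Inspection is on the critical path; changing it to 4 makes that path 18 days.
Now Demo→Plumbing→Electrical = 3+3+16 = 22 is longest, so the finish becomes 22 days.

22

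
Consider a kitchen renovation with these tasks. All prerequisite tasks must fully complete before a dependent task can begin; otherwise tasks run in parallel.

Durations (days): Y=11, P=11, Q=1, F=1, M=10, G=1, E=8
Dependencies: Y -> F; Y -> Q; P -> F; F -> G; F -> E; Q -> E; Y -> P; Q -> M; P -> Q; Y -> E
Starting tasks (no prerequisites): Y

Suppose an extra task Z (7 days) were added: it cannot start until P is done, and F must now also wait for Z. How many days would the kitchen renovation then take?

38

Originally the kitchen renovation takes 33 days.
With Z inserted, F now waits for max(Y, P, Z).
New critical path: Y→P→Z→F→E = 11+11+7+1+8 = 38 ⇒ 38 days.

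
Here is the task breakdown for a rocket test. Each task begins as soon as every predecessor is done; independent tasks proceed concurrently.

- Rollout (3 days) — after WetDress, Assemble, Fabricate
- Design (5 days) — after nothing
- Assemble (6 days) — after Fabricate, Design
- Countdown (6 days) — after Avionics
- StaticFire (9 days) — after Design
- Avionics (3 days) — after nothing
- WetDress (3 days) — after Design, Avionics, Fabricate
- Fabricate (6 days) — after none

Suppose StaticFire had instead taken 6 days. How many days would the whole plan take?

As given, the longest chain is Fabricate→Assemble→Rollout = 6+6+3 = 15, so the finish is 15 days.
The longest path through StaticFire is only 14 days, so StaticFire has float 1.
No other chain overtakes it, so the finish is 15 days.

15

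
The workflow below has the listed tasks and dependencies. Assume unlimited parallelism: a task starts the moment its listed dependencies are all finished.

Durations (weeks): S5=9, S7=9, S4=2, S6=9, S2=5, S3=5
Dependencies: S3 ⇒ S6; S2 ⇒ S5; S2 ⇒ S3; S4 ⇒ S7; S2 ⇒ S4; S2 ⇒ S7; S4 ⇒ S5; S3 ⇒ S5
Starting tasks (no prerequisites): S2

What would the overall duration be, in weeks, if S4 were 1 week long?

As given, the longest chain is S2→S3→S5 = 5+5+9 = 19, so the finish is 19 weeks.
S4 has 3 weeks of float (longest path through it is 16).
The critical path is still S2→S3→S5; finish is now 19 weeks.

19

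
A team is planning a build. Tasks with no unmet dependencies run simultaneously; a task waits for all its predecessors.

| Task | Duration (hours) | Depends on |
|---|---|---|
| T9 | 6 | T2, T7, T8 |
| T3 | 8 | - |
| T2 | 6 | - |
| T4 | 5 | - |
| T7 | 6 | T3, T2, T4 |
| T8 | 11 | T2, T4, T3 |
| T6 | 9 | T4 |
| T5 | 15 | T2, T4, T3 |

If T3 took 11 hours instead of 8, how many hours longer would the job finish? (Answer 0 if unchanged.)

3

Actual critical path: T3→T8→T9 = 8+11+6 = 25 ⇒ 25 hours.
T3 is on the critical path; changing it to 11 makes that path 28 hours.
No other chain overtakes it, so the finish is 28 hours.
Change in finish: 28 − 25 = +3 hours.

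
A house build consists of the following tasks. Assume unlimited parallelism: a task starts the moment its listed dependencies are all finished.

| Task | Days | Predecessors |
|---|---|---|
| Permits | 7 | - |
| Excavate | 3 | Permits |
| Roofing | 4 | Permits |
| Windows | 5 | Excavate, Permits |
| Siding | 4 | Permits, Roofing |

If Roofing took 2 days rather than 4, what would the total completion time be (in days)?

15

As given, the longest chain is Permits→Roofing→Siding = 7+4+4 = 15, so the finish is 15 days.
Since Roofing is critical, the -2 change carries straight to that chain (now 13 days).
The binding chain switches to Permits→Excavate→Windows = 7+3+5 = 15; finish 15 days.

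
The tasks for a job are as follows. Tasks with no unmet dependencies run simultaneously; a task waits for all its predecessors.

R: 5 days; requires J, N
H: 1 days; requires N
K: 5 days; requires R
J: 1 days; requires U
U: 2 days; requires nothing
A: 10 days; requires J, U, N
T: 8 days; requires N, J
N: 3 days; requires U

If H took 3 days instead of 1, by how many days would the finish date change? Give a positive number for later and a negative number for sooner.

0

Critical path before the change: U→N→A = 2+3+10 = 15 giving 15 days.
H is off the critical path — its longest chain is 6 days, giving 9 of slack.
The critical path is still U→N→A; finish is now 15 days.
Change in finish: 15 − 15 = +0 days.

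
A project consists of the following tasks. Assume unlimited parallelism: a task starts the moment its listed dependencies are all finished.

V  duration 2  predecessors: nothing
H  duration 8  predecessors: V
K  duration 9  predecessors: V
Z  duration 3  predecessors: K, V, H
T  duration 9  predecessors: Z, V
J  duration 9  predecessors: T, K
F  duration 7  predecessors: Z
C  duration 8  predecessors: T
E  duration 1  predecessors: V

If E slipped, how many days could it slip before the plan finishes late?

The longest chain is V→K→Z→T→J = 2+9+3+9+9 = 32; overall finish 32 days.
Longest path through E: 3 days (earliest finish 3, latest finish 32).
Slack of E = 31 − 2 = 29 days.

29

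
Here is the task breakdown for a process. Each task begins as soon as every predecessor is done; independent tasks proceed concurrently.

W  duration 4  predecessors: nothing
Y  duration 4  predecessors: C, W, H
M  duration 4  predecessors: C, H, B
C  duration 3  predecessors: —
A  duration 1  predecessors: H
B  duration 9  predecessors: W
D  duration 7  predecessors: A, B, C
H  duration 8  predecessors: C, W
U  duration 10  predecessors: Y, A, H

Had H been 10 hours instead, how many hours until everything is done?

As given, the longest chain is W→H→Y→U = 4+8+4+10 = 26, so the finish is 26 hours.
H is on the critical path; changing it to 10 makes that path 28 hours.
No other chain overtakes it, so the finish is 28 hours.

28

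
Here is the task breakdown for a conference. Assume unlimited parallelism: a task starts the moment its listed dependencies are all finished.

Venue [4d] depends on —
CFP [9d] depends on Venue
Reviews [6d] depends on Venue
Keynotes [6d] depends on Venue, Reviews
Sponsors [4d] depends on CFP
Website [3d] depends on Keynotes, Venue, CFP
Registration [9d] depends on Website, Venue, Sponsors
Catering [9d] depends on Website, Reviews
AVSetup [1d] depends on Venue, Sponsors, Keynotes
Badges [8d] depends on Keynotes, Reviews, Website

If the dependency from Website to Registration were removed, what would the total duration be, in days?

28

Original critical path: Venue→Reviews→Keynotes→Website→Registration = 4+6+6+3+9 = 28 ⇒ 28 days.
Without Website→Registration, Registration's earliest start moves from 19 to 17.
After: Venue→Reviews→Keynotes→Website→Catering = 4+6+6+3+9 = 28 → 28 days.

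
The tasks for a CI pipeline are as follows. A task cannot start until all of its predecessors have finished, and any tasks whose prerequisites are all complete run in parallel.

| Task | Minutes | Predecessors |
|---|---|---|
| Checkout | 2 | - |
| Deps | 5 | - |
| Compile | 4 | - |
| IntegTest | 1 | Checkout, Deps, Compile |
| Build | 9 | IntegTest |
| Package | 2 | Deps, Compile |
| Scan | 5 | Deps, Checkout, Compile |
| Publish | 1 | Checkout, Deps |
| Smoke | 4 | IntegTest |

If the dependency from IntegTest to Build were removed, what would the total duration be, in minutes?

Before: longest chain Deps→IntegTest→Build = 5+1+9 = 15, finish 15.
Without IntegTest→Build, Build's earliest start moves from 6 to 0.
The longest chain is now Deps→IntegTest→Smoke = 5+1+4 = 10, so the schedule takes 10 minutes.

10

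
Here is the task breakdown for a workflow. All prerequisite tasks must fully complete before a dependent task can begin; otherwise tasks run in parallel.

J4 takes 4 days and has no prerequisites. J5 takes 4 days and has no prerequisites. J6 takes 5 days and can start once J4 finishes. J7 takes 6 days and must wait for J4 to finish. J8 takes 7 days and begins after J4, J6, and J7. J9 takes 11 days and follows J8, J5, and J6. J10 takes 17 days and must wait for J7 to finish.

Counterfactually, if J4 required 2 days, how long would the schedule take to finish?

26

Actual critical path: J4→J7→J8→J9 = 4+6+7+11 = 28 ⇒ 28 days.
J4 is on the critical path; changing it to 2 makes that path 26 days.
That remains the longest chain; total 26 days.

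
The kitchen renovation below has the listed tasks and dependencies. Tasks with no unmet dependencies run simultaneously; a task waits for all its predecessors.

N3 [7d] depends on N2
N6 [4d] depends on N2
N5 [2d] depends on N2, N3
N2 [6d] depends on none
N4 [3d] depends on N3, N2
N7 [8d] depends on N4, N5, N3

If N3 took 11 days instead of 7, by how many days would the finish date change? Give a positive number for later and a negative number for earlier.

4

As given, the longest chain is N2→N3→N4→N7 = 6+7+3+8 = 24, so the finish is 24 days.
Since N3 is critical, the +4 change carries straight to that chain (now 28 days).
That remains the longest chain; total 28 days.
Change in finish: 28 − 24 = +4 days.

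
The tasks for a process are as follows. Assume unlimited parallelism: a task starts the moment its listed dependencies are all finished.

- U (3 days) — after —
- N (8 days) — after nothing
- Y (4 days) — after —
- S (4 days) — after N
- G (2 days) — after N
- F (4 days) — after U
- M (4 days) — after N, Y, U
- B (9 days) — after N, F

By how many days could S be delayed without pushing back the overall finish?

Critical path: N→B = 8+9 = 17, so the finish is 17 days.
S finishes as early as 12 and must finish by 17.
So S can slip 17 − 12 = 5 days.

5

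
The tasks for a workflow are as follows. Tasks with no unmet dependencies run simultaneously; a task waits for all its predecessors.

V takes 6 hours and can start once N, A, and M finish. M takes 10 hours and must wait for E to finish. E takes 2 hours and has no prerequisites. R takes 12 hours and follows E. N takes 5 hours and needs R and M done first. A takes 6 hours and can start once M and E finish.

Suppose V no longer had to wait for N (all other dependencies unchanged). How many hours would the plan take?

Before: longest chain E→R→N→V = 2+12+5+6 = 25, finish 25.
Without N→V, V's earliest start moves from 19 to 18.
The longest chain is now E→M→A→V = 2+10+6+6 = 24, so the plan takes 24 hours.

24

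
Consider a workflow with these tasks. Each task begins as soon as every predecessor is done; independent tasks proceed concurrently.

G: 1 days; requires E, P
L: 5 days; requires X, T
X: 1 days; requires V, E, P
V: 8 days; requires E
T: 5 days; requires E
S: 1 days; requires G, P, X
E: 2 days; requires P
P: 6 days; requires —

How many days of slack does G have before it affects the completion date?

12

P→E→V→X→L = 6+2+8+1+5 = 22 sets the makespan at 22 days.
The longest chain containing G totals 10 days.
Float = 22 − 10 = 12.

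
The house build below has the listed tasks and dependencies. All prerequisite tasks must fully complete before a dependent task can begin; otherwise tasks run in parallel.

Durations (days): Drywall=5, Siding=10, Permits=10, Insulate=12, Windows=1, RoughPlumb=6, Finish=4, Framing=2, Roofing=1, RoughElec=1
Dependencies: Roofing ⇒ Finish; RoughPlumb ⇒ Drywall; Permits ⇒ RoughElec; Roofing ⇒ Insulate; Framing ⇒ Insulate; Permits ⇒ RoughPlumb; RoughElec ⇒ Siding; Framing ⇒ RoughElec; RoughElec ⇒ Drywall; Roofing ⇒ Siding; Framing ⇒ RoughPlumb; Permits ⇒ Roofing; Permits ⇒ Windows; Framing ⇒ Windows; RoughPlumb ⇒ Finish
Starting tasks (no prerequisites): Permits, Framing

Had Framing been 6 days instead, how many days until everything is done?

Baseline: Permits→Roofing→Insulate = 10+1+12 = 23 → 23 days.
Framing is off the critical path — its longest chain is 14 days, giving 9 of slack.
No other chain overtakes it, so the finish is 23 days.

23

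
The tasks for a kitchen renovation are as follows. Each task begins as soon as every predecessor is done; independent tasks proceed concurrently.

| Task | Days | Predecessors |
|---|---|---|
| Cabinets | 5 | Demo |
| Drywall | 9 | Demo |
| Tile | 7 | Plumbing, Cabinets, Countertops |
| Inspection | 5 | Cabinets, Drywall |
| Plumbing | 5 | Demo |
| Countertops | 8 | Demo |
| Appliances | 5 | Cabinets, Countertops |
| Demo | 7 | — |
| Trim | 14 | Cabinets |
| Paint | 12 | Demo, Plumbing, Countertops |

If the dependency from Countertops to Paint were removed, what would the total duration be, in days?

26

Before: longest chain Demo→Countertops→Paint = 7+8+12 = 27, finish 27.
Without Countertops→Paint, Paint's earliest start moves from 15 to 12.
New critical path: Demo→Cabinets→Trim = 7+5+14 = 26 ⇒ 26 days.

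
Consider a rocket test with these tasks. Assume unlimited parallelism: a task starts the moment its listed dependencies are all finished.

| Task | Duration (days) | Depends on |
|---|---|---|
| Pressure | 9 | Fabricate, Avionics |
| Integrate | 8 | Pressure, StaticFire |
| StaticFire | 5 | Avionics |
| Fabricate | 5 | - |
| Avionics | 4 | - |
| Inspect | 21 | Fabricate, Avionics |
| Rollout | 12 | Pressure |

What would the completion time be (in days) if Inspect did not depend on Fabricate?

26

With the dependency in place, Fabricate→Pressure→Rollout = 5+9+12 = 26 sets the finish at 26 days.
Without Fabricate→Inspect, Inspect's earliest start moves from 5 to 4.
The longest chain is now Fabricate→Pressure→Rollout = 5+9+12 = 26, so the schedule takes 26 days.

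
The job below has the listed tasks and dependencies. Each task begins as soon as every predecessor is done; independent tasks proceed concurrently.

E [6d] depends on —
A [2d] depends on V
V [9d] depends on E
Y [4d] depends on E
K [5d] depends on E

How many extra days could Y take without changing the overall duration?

7

Critical path: E→V→A = 6+9+2 = 17, so the finish is 17 days.
The longest chain containing Y totals 10 days.
Float = 17 − 10 = 7.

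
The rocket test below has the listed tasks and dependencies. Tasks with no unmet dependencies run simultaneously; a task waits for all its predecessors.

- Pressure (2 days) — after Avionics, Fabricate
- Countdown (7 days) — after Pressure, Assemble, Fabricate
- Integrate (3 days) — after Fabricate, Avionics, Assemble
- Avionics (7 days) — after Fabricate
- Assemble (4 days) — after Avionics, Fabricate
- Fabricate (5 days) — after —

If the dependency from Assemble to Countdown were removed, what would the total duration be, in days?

Original critical path: Fabricate→Avionics→Assemble→Countdown = 5+7+4+7 = 23 ⇒ 23 days.
Without Assemble→Countdown, Countdown's earliest start moves from 16 to 14.
New critical path: Fabricate→Avionics→Pressure→Countdown = 5+7+2+7 = 21 ⇒ 21 days.

21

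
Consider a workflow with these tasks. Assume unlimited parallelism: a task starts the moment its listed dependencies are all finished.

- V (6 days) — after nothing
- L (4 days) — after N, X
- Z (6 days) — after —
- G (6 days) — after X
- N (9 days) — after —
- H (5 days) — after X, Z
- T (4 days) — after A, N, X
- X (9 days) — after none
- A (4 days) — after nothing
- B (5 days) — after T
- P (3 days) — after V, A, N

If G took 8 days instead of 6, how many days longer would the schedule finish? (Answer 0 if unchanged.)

Actual critical path: X→T→B = 9+4+5 = 18 ⇒ 18 days.
The longest path through G is only 15 days, so G has float 3.
That remains the longest chain; total 18 days.
Change in finish: 18 − 18 = +0 days.

0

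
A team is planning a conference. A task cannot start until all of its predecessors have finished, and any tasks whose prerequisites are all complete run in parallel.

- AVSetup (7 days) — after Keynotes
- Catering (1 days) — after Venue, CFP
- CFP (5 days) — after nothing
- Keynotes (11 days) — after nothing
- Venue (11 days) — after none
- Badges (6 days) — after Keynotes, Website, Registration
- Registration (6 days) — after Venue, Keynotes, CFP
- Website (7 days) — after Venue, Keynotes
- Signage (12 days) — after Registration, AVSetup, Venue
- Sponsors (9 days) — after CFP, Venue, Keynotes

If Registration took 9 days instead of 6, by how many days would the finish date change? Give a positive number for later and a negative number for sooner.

2

Actual critical path: Keynotes→AVSetup→Signage = 11+7+12 = 30 ⇒ 30 days.
Registration has 1 day of float (longest path through it is 29).
New critical path: Venue→Registration→Signage = 11+9+12 = 32 ⇒ 32 days.
Change in finish: 32 − 30 = +2 days.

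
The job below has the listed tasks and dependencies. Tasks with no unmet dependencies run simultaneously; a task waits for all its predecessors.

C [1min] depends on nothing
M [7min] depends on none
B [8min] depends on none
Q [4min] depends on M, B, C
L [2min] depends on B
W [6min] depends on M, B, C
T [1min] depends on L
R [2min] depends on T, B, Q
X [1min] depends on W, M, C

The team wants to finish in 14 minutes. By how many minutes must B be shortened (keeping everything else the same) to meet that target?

1

Current finish: 15 minutes; target: 14.
B is on every critical path, so each minute cut from B cuts the finish by one (this holds down to a finish of 14).
Need 15 − 14 = 1 minute off B → B becomes 7 minutes, finish becomes 14.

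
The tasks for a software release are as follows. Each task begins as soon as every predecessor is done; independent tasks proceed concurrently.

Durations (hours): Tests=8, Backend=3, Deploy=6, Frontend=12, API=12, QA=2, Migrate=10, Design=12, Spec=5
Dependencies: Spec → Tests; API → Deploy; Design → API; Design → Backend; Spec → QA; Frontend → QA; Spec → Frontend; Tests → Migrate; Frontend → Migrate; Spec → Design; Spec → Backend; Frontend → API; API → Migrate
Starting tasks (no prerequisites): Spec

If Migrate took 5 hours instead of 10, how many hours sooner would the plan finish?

Baseline: Spec→Design→API→Migrate = 5+12+12+10 = 39 → 39 hours.
Migrate is on the critical path; changing it to 5 makes that path 34 hours.
Now Spec→Design→API→Deploy = 5+12+12+6 = 35 is longest, so the finish becomes 35 hours.
Change in finish: 35 − 39 = -4 hours.

4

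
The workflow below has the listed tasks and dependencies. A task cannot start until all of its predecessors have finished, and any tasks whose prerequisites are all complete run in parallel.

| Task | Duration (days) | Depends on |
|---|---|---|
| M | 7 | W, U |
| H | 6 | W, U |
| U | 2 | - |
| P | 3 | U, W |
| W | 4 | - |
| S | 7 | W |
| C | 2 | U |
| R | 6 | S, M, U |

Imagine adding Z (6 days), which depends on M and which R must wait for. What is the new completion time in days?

23

Originally the schedule takes 17 days.
With Z inserted, R now waits for max(S, M, U, Z).
New critical path: W→M→Z→R = 4+7+6+6 = 23 ⇒ 23 days.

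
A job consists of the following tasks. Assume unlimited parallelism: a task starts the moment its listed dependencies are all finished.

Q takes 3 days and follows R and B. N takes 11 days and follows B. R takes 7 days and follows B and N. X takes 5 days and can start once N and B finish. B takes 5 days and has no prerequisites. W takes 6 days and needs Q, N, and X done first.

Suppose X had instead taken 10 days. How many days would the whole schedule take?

32

Actual critical path: B→N→R→Q→W = 5+11+7+3+6 = 32 ⇒ 32 days.
X has 5 days of float (longest path through it is 27).
That remains the longest chain; total 32 days.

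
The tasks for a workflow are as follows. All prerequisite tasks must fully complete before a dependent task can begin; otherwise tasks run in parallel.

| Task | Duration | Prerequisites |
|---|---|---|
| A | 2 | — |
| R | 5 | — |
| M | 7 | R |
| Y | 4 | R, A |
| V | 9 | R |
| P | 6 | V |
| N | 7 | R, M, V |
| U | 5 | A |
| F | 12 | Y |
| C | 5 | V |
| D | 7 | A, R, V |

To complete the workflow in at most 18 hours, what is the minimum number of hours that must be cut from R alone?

Current finish: 21 hours; target: 18.
R is on every critical path, so each hour cut from R cuts the finish by one (this holds down to a finish of 18).
Need 21 − 18 = 3 hours off R → R becomes 2 hours, finish becomes 18.

3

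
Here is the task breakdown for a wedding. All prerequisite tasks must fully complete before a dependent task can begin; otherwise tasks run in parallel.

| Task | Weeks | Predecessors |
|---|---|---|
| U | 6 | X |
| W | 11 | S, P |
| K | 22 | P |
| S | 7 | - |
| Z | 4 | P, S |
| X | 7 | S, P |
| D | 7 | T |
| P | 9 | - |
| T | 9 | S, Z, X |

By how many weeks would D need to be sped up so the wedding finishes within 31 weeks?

Current finish: 32 weeks; target: 31.
D is on every critical path, so each week cut from D cuts the finish by one (this holds down to a finish of 31).
Need 32 − 31 = 1 week off D → D becomes 6 weeks, finish becomes 31.

1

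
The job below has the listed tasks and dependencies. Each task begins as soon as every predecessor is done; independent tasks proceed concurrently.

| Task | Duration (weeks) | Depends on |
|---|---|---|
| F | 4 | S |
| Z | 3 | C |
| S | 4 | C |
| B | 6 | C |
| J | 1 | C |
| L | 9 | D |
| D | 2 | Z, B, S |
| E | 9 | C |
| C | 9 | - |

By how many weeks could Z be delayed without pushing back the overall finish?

3

C→B→D→L = 9+6+2+9 = 26 sets the makespan at 26 weeks.
Z finishes as early as 12 and must finish by 15.
Slack of Z = 12 − 9 = 3 weeks.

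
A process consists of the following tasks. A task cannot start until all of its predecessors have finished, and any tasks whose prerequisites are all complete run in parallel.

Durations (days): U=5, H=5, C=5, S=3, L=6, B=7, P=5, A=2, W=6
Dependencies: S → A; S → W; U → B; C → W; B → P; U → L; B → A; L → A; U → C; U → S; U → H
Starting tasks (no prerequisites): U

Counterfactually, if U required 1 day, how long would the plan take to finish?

As given, the longest chain is U→B→P = 5+7+5 = 17, so the finish is 17 days.
U lies on that path, so at 1 day the path becomes 13 days.
No other chain overtakes it, so the finish is 13 days.

13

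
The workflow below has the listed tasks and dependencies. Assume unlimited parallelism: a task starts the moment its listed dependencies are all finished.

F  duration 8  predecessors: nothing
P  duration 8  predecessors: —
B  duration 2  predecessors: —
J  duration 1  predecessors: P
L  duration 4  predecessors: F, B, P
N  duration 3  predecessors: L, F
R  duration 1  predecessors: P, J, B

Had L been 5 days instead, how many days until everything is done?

16

Actual critical path: F→L→N = 8+4+3 = 15 ⇒ 15 days.
Since L is critical, the +1 change carries straight to that chain (now 16 days).
That remains the longest chain; total 16 days.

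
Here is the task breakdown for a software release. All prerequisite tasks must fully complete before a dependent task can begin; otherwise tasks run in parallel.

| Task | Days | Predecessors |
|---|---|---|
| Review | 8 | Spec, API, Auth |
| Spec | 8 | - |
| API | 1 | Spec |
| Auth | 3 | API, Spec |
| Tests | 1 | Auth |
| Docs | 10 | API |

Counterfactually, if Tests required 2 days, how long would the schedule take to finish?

As given, the longest chain is Spec→API→Auth→Review = 8+1+3+8 = 20, so the finish is 20 days.
The longest path through Tests is only 13 days, so Tests has float 7.
No other chain overtakes it, so the finish is 20 days.

20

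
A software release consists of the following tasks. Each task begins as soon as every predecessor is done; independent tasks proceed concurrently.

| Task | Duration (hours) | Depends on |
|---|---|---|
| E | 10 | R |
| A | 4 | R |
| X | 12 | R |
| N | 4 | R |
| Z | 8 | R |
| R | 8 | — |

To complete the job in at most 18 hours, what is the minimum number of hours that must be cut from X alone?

2

Current finish: 20 hours; target: 18.
X is on every critical path, so each hour cut from X cuts the finish by one (this holds down to a finish of 18).
Need 20 − 18 = 2 hours off X → X becomes 10 hours, finish becomes 18.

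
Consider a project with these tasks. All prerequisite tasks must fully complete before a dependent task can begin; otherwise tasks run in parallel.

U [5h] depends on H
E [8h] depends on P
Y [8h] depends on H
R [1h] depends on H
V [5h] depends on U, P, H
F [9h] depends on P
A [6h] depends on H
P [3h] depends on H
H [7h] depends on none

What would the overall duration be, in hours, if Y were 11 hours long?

Baseline: H→P→F = 7+3+9 = 19 → 19 hours.
Y is off the critical path — its longest chain is 15 hours, giving 4 of slack.
The critical path is still H→P→F; finish is now 19 hours.

19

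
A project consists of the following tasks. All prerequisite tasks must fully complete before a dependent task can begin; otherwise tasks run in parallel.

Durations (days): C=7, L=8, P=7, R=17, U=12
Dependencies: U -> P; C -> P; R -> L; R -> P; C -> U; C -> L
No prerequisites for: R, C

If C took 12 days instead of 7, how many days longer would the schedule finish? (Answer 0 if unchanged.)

Baseline: C→U→P = 7+12+7 = 26 → 26 days.
Since C is critical, the +5 change carries straight to that chain (now 31 days).
No other chain overtakes it, so the finish is 31 days.
Change in finish: 31 − 26 = +5 days.

5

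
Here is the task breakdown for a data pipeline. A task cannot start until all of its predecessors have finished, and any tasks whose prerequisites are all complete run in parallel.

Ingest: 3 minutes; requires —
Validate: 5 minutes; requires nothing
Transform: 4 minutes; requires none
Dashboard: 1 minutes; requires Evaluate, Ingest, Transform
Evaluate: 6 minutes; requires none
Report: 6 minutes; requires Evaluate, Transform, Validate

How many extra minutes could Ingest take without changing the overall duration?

8

Evaluate→Report = 6+6 = 12 sets the makespan at 12 minutes.
Ingest finishes as early as 3 and must finish by 11.
So Ingest can slip 11 − 3 = 8 minutes.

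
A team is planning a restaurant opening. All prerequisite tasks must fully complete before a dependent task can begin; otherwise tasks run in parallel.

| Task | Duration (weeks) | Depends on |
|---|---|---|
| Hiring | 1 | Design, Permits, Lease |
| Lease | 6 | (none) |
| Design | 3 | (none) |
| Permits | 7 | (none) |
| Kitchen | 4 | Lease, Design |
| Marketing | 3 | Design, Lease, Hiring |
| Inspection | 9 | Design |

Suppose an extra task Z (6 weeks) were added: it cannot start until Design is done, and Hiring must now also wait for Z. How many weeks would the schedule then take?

Originally the schedule takes 12 weeks.
With Z inserted, Hiring now waits for max(Design, Permits, Lease, Z).
New critical path: Design→Z→Hiring→Marketing = 3+6+1+3 = 13 ⇒ 13 weeks.

13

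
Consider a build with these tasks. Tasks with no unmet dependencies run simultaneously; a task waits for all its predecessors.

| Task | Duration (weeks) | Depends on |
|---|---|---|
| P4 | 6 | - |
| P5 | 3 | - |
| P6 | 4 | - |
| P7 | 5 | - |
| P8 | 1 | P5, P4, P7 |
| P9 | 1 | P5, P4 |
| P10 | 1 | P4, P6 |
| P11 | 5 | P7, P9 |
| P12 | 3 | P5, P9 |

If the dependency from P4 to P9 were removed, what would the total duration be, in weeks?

10

Original critical path: P4→P9→P11 = 6+1+5 = 12 ⇒ 12 weeks.
Without P4→P9, P9's earliest start moves from 6 to 3.
New critical path: P7→P11 = 5+5 = 10 ⇒ 10 weeks.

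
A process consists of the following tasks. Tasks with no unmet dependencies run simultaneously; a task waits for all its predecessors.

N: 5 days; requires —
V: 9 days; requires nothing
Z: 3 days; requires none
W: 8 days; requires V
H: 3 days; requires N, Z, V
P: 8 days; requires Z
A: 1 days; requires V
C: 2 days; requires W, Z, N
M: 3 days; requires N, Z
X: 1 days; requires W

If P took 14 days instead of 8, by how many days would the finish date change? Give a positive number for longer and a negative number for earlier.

Actual critical path: V→W→C = 9+8+2 = 19 ⇒ 19 days.
P has 8 days of float (longest path through it is 11).
The critical path is still V→W→C; finish is now 19 days.
Change in finish: 19 − 19 = +0 days.

0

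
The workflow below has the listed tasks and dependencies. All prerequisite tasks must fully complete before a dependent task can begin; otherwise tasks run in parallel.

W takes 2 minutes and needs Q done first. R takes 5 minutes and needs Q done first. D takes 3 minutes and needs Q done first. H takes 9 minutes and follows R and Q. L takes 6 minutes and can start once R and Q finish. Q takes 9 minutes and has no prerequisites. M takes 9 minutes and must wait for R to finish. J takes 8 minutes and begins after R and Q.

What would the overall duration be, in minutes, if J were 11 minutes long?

25

Baseline: Q→R→H = 9+5+9 = 23 → 23 minutes.
The longest path through J is only 22 minutes, so J has float 1.
The binding chain switches to Q→R→J = 9+5+11 = 25; finish 25 minutes.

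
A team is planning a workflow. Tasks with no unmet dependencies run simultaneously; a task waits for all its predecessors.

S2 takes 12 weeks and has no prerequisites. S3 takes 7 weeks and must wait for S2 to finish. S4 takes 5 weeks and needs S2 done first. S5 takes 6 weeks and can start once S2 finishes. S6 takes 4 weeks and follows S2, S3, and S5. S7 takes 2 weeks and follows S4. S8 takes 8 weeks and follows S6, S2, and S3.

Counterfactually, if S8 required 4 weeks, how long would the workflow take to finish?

27

Critical path before the change: S2→S3→S6→S8 = 12+7+4+8 = 31 giving 31 weeks.
S8 lies on that path, so at 4 weeks the path becomes 27 weeks.
The critical path is still S2→S3→S6→S8; finish is now 27 weeks.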